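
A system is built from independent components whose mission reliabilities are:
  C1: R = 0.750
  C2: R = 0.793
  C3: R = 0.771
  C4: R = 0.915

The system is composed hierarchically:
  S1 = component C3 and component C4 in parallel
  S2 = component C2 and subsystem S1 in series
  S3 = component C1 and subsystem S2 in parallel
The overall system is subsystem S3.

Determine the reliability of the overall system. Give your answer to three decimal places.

0.944

Parallel (C3 and C4): 1 − (1 − 0.77100)(1 − 0.91500) = 0.98054
Series (C2 and [0.98054]): 0.79300 × 0.98054 = 0.77757
Parallel (C1 and [0.77757]): 1 − (1 − 0.75000)(1 − 0.77757) = 0.944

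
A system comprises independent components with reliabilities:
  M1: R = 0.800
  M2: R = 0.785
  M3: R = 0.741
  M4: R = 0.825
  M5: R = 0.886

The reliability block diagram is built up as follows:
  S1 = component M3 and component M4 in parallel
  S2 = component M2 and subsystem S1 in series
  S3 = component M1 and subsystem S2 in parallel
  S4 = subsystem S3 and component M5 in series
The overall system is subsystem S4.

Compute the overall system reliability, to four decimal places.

0.8416

Parallel (M3 and M4): 1 − (1 − 0.741000)(1 − 0.825000) = 0.954675
Series (M2 and [0.954675]): 0.785000 × 0.954675 = 0.749420
Parallel (M1 and [0.749420]): 1 − (1 − 0.800000)(1 − 0.749420) = 0.949884
Series ([0.949884] and M5): 0.949884 × 0.886000 = 0.8416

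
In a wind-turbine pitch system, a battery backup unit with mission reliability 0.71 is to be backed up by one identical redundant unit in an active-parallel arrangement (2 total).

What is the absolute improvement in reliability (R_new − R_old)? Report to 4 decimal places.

R_before = 0.71
R_after = 1 − (1 − 0.71)^2 = 0.9159
ΔR = 0.9159 − 0.71 = 0.2059

0.2059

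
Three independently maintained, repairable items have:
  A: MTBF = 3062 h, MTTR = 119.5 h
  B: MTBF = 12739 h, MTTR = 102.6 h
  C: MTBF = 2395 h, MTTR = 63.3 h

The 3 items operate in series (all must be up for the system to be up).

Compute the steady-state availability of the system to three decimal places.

0.930

A(A) = MTBF/(MTBF+MTTR) = 3062/(3062+119.5) = 0.962439
A(B) = MTBF/(MTBF+MTTR) = 12739/(12739+102.6) = 0.992010
A(C) = MTBF/(MTBF+MTTR) = 2395/(2395+63.3) = 0.974250
Series availability: 0.962439 × 0.992010 × 0.974250 = 0.930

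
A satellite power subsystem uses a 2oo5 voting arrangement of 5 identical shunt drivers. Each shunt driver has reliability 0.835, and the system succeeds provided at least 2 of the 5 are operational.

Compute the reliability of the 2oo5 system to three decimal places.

0.997

R = Σ_{i=2}^{5} C(5,i) p^i (1−p)^{5−i} with p = 0.835
C(5,2)·0.835^2·0.165^3 = 0.03132
C(5,3)·0.835^3·0.165^2 = 0.15850
C(5,4)·0.835^4·0.165^1 = 0.40105
C(5,5)·0.835^5·0.165^0 = 0.40591
Sum = 0.997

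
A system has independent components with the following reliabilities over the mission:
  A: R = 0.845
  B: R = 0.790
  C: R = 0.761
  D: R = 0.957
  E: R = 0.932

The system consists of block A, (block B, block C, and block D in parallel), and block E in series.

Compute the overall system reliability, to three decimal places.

0.786

Parallel (B, C, and D): 1 − (1 − 0.79000)(1 − 0.76100)(1 − 0.95700) = 0.99784
Series (A, [0.99784], and E): 0.84500 × 0.99784 × 0.93200 = 0.786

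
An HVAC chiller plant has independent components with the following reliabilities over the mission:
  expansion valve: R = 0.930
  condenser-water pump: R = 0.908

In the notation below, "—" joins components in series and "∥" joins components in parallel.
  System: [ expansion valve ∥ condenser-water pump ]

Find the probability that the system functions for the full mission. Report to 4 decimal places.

Parallel (expansion valve and condenser-water pump): 1 − (1 − 0.930000)(1 − 0.908000) = 0.9936

0.9936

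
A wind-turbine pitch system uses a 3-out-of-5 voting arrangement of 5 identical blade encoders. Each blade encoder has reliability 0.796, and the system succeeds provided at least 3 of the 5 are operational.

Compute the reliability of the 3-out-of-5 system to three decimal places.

R = Σ_{i=3}^{5} C(5,i) p^i (1−p)^{5−i} with p = 0.796
C(5,3)·0.796^3·0.204^2 = 0.20989
C(5,4)·0.796^4·0.204^1 = 0.40950
C(5,5)·0.796^5·0.204^0 = 0.31957
Sum = 0.939

0.939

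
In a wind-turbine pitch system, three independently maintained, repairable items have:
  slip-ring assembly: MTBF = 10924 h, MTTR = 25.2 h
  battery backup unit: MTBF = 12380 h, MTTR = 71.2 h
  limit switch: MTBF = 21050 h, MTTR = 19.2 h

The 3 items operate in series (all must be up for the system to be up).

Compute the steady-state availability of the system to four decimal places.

0.9911

A(slip-ring assembly) = MTBF/(MTBF+MTTR) = 10924/(10924+25.2) = 0.997698
A(battery backup unit) = MTBF/(MTBF+MTTR) = 12380/(12380+71.2) = 0.994282
A(limit switch) = MTBF/(MTBF+MTTR) = 21050/(21050+19.2) = 0.999089
Series availability: 0.997698 × 0.994282 × 0.999089 = 0.9911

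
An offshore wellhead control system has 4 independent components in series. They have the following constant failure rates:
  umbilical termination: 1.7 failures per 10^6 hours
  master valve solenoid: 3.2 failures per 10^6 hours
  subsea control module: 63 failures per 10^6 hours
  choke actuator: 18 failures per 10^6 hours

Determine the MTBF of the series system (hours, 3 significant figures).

11600

Series of exponential components: λ_sys = Σ λ_i
λ_sys = 0.0000017 + 0.0000032 + 0.000063 + 0.000018 = 8.5900e-05 /h
MTBF = 1 / λ_sys = 11600 h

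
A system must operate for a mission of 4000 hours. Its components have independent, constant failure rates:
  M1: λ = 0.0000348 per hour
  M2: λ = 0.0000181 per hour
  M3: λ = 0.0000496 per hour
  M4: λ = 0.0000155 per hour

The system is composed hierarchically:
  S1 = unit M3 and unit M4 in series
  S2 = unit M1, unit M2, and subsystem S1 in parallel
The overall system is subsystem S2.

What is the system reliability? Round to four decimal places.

0.9979

R(M1) = exp(−0.0000348 × 4000) = 0.870054
R(M2) = exp(−0.0000181 × 4000) = 0.930159
R(M3) = exp(−0.0000496 × 4000) = 0.820042
R(M4) = exp(−0.0000155 × 4000) = 0.939883
Series (M3 and M4): 0.820042 × 0.939883 = 0.770744
Parallel (M1, M2, and [0.770744]): 1 − (1 − 0.870054)(1 − 0.930159)(1 − 0.770744) = 0.9979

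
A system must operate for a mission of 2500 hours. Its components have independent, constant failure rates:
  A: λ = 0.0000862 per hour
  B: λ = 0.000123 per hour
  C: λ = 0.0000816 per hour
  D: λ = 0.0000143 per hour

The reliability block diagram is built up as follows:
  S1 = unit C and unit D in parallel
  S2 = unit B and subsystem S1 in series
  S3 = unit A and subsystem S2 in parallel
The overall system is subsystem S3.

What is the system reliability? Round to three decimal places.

0.948

R(A) = exp(−0.0000862 × 2500) = 0.80614
R(B) = exp(−0.000123 × 2500) = 0.73528
R(C) = exp(−0.0000816 × 2500) = 0.81546
R(D) = exp(−0.0000143 × 2500) = 0.96488
Parallel (C and D): 1 − (1 − 0.81546)(1 − 0.96488) = 0.99352
Series (B and [0.99352]): 0.73528 × 0.99352 = 0.73052
Parallel (A and [0.73052]): 1 − (1 − 0.80614)(1 − 0.73052) = 0.948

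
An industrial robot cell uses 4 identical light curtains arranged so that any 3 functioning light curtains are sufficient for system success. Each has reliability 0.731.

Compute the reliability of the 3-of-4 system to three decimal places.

0.706

R = Σ_{i=3}^{4} C(4,i) p^i (1−p)^{4−i} with p = 0.731
C(4,3)·0.731^3·0.269^1 = 0.42030
C(4,4)·0.731^4·0.269^0 = 0.28554
Sum = 0.706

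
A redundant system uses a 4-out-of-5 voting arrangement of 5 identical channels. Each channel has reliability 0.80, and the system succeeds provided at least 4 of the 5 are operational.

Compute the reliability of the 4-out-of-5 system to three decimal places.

0.737

R = Σ_{i=4}^{5} C(5,i) p^i (1−p)^{5−i} with p = 0.80
C(5,4)·0.80^4·0.20^1 = 0.40960
C(5,5)·0.80^5·0.20^0 = 0.32768
Sum = 0.737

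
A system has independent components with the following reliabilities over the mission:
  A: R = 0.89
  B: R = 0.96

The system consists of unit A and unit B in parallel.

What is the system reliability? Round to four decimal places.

Parallel (A and B): 1 − (1 − 0.890000)(1 − 0.960000) = 0.9956

0.9956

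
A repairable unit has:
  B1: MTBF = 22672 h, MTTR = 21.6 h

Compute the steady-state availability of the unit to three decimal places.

A(B1) = MTBF/(MTBF+MTTR) = 22672/(22672+21.6) = 0.999

0.999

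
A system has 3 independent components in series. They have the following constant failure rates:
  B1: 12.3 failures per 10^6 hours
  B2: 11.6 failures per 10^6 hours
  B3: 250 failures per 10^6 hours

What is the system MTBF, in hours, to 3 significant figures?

Series of exponential components: λ_sys = Σ λ_i
λ_sys = 0.0000123 + 0.0000116 + 0.000250 = 2.7390e-04 /h
MTBF = 1 / λ_sys = 3650 h

3650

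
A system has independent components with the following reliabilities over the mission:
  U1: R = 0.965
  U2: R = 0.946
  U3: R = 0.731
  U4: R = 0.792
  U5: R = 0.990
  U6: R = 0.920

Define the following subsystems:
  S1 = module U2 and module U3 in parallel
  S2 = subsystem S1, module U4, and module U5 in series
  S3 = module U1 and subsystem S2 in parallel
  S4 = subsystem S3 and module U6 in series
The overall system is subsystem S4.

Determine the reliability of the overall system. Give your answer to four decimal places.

0.9127

Parallel (U2 and U3): 1 − (1 − 0.946000)(1 − 0.731000) = 0.985474
Series ([0.985474], U4, and U5): 0.985474 × 0.792000 × 0.990000 = 0.772690
Parallel (U1 and [0.772690]): 1 − (1 − 0.965000)(1 − 0.772690) = 0.992044
Series ([0.992044] and U6): 0.992044 × 0.920000 = 0.9127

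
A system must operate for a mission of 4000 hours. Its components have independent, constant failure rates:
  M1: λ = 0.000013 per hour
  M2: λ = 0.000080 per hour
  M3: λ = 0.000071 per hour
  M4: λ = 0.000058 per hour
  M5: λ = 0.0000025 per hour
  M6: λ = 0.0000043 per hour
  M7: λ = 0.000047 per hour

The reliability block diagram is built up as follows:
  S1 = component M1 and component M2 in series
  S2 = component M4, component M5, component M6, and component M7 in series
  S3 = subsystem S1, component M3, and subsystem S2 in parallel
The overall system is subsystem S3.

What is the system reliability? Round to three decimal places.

0.972

R(M1) = exp(−0.000013 × 4000) = 0.94933
R(M2) = exp(−0.000080 × 4000) = 0.72615
R(M3) = exp(−0.000071 × 4000) = 0.75277
R(M4) = exp(−0.000058 × 4000) = 0.79295
R(M5) = exp(−0.0000025 × 4000) = 0.99005
R(M6) = exp(−0.0000043 × 4000) = 0.98295
R(M7) = exp(−0.000047 × 4000) = 0.82861
Series (M1 and M2): 0.94933 × 0.72615 = 0.68936
Series (M4, M5, M6, and M7): 0.79295 × 0.99005 × 0.98295 × 0.82861 = 0.63942
Parallel ([0.68936], M3, and [0.63942]): 1 − (1 − 0.68936)(1 − 0.75277)(1 − 0.63942) = 0.972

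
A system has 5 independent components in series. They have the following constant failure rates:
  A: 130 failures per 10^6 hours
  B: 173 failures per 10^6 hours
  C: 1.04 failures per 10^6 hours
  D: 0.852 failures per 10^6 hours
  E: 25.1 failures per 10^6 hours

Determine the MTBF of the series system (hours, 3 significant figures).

3030

Series of exponential components: λ_sys = Σ λ_i
λ_sys = 0.000130 + 0.000173 + 0.00000104 + 0.000000852 + 0.0000251 = 3.2999e-04 /h
MTBF = 1 / λ_sys = 3030 h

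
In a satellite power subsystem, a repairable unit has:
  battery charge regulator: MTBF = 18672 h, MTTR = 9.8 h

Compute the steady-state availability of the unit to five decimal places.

0.99948

A(battery charge regulator) = MTBF/(MTBF+MTTR) = 18672/(18672+9.8) = 0.99948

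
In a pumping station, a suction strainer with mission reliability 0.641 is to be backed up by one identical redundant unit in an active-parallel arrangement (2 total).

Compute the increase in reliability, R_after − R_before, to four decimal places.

0.2301

R_before = 0.641
R_after = 1 − (1 − 0.641)^2 = 0.8711
ΔR = 0.8711 − 0.641 = 0.2301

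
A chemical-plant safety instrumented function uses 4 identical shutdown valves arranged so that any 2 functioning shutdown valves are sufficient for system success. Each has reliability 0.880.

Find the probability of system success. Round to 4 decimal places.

0.9937

R = Σ_{i=2}^{4} C(4,i) p^i (1−p)^{4−i} with p = 0.880
C(4,2)·0.880^2·0.120^2 = 0.066908
C(4,3)·0.880^3·0.120^1 = 0.327107
C(4,4)·0.880^4·0.120^0 = 0.599695
Sum = 0.9937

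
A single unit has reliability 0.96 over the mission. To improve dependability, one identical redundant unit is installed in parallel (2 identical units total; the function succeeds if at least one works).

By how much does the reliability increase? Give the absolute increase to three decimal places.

R_before = 0.96
R_after = 1 − (1 − 0.96)^2 = 0.998
ΔR = 0.998 − 0.96 = 0.038

0.038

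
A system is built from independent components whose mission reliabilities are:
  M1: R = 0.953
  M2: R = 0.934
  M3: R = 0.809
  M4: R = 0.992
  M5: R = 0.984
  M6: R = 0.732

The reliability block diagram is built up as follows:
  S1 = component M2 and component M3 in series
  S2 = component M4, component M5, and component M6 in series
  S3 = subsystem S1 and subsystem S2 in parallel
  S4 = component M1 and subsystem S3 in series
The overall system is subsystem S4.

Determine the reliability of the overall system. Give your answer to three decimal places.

Series (M2 and M3): 0.93400 × 0.80900 = 0.75561
Series (M4, M5, and M6): 0.99200 × 0.98400 × 0.73200 = 0.71453
Parallel ([0.75561] and [0.71453]): 1 − (1 − 0.75561)(1 − 0.71453) = 0.93023
Series (M1 and [0.93023]): 0.95300 × 0.93023 = 0.887

0.887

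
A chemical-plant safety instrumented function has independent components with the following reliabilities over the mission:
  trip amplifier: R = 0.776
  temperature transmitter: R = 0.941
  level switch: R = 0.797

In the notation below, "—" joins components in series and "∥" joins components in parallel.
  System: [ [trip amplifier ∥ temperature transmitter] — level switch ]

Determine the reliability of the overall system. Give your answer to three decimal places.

Parallel (trip amplifier and temperature transmitter): 1 − (1 − 0.77600)(1 − 0.94100) = 0.98678
Series ([0.98678] and level switch): 0.98678 × 0.79700 = 0.786

0.786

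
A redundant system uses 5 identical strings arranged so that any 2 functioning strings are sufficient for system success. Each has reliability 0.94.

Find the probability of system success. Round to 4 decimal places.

0.9999

R = Σ_{i=2}^{5} C(5,i) p^i (1−p)^{5−i} with p = 0.94
C(5,2)·0.94^2·0.06^3 = 0.001909
C(5,3)·0.94^3·0.06^2 = 0.029901
C(5,4)·0.94^4·0.06^1 = 0.234225
C(5,5)·0.94^5·0.06^0 = 0.733904
Sum = 0.9999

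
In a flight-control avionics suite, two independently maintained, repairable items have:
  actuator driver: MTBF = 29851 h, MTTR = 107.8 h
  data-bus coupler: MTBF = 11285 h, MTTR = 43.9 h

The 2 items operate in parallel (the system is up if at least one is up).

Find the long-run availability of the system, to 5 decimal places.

A(actuator driver) = MTBF/(MTBF+MTTR) = 29851/(29851+107.8) = 0.996402
A(data-bus coupler) = MTBF/(MTBF+MTTR) = 11285/(11285+43.9) = 0.996125
Parallel availability: 1 − (1 − 0.996402)(1 − 0.996125) = 0.99999

0.99999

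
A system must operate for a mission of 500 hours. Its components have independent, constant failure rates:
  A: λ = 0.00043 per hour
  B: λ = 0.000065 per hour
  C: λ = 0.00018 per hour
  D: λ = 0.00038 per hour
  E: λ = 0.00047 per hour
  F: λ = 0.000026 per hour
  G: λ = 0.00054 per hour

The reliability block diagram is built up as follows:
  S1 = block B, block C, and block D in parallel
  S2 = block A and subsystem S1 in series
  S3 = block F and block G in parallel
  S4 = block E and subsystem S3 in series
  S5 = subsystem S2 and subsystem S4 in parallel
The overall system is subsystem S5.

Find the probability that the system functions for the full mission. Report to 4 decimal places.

0.9589

R(A) = exp(−0.00043 × 500) = 0.806541
R(B) = exp(−0.000065 × 500) = 0.968022
R(C) = exp(−0.00018 × 500) = 0.913931
R(D) = exp(−0.00038 × 500) = 0.826959
R(E) = exp(−0.00047 × 500) = 0.790571
R(F) = exp(−0.000026 × 500) = 0.987084
R(G) = exp(−0.00054 × 500) = 0.763379
Parallel (B, C, and D): 1 − (1 − 0.968022)(1 − 0.913931)(1 − 0.826959) = 0.999524
Series (A and [0.999524]): 0.806541 × 0.999524 = 0.806157
Parallel (F and G): 1 − (1 − 0.987084)(1 − 0.763379) = 0.996944
Series (E and [0.996944]): 0.790571 × 0.996944 = 0.788155
Parallel ([0.806157] and [0.788155]): 1 − (1 − 0.806157)(1 − 0.788155) = 0.9589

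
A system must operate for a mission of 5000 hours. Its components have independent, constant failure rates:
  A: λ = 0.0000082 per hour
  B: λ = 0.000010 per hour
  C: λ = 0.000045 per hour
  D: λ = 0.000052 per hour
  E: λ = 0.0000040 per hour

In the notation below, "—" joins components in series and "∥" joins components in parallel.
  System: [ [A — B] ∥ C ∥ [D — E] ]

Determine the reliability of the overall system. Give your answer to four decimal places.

0.9957

R(A) = exp(−0.0000082 × 5000) = 0.959829
R(B) = exp(−0.000010 × 5000) = 0.951229
R(C) = exp(−0.000045 × 5000) = 0.798516
R(D) = exp(−0.000052 × 5000) = 0.771052
R(E) = exp(−0.0000040 × 5000) = 0.980199
Series (A and B): 0.959829 × 0.951229 = 0.913017
Series (D and E): 0.771052 × 0.980199 = 0.755784
Parallel ([0.913017], C, and [0.755784]): 1 − (1 − 0.913017)(1 − 0.798516)(1 − 0.755784) = 0.9957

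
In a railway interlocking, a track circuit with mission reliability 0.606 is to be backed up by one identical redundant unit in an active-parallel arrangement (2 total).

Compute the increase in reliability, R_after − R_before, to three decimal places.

R_before = 0.606
R_after = 1 − (1 − 0.606)^2 = 0.845
ΔR = 0.845 − 0.606 = 0.239

0.239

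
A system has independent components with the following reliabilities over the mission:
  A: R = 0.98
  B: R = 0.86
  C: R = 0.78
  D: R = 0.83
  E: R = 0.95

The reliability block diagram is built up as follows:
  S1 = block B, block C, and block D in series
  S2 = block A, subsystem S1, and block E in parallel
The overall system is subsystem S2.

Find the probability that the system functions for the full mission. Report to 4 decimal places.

Series (B, C, and D): 0.860000 × 0.780000 × 0.830000 = 0.556764
Parallel (A, [0.556764], and E): 1 − (1 − 0.980000)(1 − 0.556764)(1 − 0.950000) = 0.9996

0.9996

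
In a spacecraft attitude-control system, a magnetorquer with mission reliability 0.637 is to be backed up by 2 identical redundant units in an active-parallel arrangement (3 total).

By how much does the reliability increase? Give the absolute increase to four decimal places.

R_before = 0.637
R_after = 1 − (1 − 0.637)^3 = 0.9522
ΔR = 0.9522 − 0.637 = 0.3152

0.3152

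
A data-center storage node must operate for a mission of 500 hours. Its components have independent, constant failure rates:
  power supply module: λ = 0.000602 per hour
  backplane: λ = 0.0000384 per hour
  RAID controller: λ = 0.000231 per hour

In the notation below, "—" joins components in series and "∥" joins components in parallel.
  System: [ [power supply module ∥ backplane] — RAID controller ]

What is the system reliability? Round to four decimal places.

R(power supply module) = exp(−0.000602 × 500) = 0.740078
R(backplane) = exp(−0.0000384 × 500) = 0.980983
R(RAID controller) = exp(−0.000231 × 500) = 0.890921
Parallel (power supply module and backplane): 1 − (1 − 0.740078)(1 − 0.980983) = 0.995057
Series ([0.995057] and RAID controller): 0.995057 × 0.890921 = 0.8865

0.8865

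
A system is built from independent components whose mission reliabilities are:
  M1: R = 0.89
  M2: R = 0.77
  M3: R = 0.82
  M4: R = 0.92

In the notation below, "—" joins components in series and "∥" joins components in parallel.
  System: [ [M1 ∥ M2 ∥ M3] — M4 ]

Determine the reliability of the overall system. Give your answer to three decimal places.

Parallel (M1, M2, and M3): 1 − (1 − 0.89000)(1 − 0.77000)(1 − 0.82000) = 0.99545
Series ([0.99545] and M4): 0.99545 × 0.92000 = 0.916

0.916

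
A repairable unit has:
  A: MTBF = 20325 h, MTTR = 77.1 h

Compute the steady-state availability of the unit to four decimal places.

0.9962

A(A) = MTBF/(MTBF+MTTR) = 20325/(20325+77.1) = 0.9962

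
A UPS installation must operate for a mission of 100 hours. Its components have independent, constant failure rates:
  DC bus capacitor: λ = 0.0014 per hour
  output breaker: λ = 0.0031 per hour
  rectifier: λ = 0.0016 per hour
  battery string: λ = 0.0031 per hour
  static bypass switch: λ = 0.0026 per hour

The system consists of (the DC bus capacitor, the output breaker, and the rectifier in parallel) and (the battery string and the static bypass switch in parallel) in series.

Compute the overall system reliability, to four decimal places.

R(DC bus capacitor) = exp(−0.0014 × 100) = 0.869358
R(output breaker) = exp(−0.0031 × 100) = 0.733447
R(rectifier) = exp(−0.0016 × 100) = 0.852144
R(battery string) = exp(−0.0031 × 100) = 0.733447
R(static bypass switch) = exp(−0.0026 × 100) = 0.771052
Parallel (DC bus capacitor, output breaker, and rectifier): 1 − (1 − 0.869358)(1 − 0.733447)(1 − 0.852144) = 0.994851
Parallel (battery string and static bypass switch): 1 − (1 − 0.733447)(1 − 0.771052) = 0.938973
Series ([0.994851] and [0.938973]): 0.994851 × 0.938973 = 0.9341

0.9341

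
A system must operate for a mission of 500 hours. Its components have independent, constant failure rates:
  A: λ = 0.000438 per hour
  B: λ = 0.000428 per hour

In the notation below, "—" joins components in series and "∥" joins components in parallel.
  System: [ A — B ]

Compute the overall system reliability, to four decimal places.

R(A) = exp(−0.000438 × 500) = 0.803322
R(B) = exp(−0.000428 × 500) = 0.807348
Series (A and B): 0.803322 × 0.807348 = 0.6486

0.6486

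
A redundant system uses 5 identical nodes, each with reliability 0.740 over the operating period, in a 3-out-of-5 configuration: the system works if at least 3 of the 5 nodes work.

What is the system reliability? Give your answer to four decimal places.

R = Σ_{i=3}^{5} C(5,i) p^i (1−p)^{5−i} with p = 0.740
C(5,3)·0.740^3·0.260^2 = 0.273931
C(5,4)·0.740^4·0.260^1 = 0.389825
C(5,5)·0.740^5·0.260^0 = 0.221901
Sum = 0.8857

0.8857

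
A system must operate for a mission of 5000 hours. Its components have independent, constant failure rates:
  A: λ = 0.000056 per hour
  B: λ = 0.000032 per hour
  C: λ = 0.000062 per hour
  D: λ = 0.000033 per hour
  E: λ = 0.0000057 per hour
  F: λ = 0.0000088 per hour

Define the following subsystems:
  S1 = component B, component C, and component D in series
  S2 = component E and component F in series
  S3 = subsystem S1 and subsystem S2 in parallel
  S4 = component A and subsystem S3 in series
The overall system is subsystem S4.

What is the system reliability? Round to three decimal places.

0.731

R(A) = exp(−0.000056 × 5000) = 0.75578
R(B) = exp(−0.000032 × 5000) = 0.85214
R(C) = exp(−0.000062 × 5000) = 0.73345
R(D) = exp(−0.000033 × 5000) = 0.84789
R(E) = exp(−0.0000057 × 5000) = 0.97190
R(F) = exp(−0.0000088 × 5000) = 0.95695
Series (B, C, and D): 0.85214 × 0.73345 × 0.84789 = 0.52993
Series (E and F): 0.97190 × 0.95695 = 0.93006
Parallel ([0.52993] and [0.93006]): 1 − (1 − 0.52993)(1 − 0.93006) = 0.96712
Series (A and [0.96712]): 0.75578 × 0.96712 = 0.731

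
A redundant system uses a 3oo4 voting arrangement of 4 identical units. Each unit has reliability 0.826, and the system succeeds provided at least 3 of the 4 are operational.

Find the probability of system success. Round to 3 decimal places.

0.858

R = Σ_{i=3}^{4} C(4,i) p^i (1−p)^{4−i} with p = 0.826
C(4,3)·0.826^3·0.174^1 = 0.39224
C(4,4)·0.826^4·0.174^0 = 0.46550
Sum = 0.858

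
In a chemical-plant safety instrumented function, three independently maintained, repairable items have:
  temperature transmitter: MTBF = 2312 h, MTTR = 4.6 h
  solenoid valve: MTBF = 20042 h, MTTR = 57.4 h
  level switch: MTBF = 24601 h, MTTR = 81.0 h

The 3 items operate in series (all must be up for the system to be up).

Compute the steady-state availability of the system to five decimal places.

0.99190

A(temperature transmitter) = MTBF/(MTBF+MTTR) = 2312/(2312+4.6) = 0.998014
A(solenoid valve) = MTBF/(MTBF+MTTR) = 20042/(20042+57.4) = 0.997144
A(level switch) = MTBF/(MTBF+MTTR) = 24601/(24601+81.0) = 0.996718
Series availability: 0.998014 × 0.997144 × 0.996718 = 0.99190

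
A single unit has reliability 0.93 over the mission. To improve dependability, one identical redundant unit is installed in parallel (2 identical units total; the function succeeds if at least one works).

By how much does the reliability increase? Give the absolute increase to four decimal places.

0.0651

R_before = 0.93
R_after = 1 − (1 − 0.93)^2 = 0.9951
ΔR = 0.9951 − 0.93 = 0.0651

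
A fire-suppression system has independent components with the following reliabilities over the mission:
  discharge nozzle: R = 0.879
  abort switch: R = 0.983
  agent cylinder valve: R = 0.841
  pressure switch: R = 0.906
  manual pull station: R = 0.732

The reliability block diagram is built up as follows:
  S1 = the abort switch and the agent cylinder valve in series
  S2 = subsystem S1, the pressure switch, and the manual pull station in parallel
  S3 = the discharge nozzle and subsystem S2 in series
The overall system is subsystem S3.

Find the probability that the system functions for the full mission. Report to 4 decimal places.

Series (abort switch and agent cylinder valve): 0.983000 × 0.841000 = 0.826703
Parallel ([0.826703], pressure switch, and manual pull station): 1 − (1 − 0.826703)(1 − 0.906000)(1 − 0.732000) = 0.995634
Series (discharge nozzle and [0.995634]): 0.879000 × 0.995634 = 0.8752

0.8752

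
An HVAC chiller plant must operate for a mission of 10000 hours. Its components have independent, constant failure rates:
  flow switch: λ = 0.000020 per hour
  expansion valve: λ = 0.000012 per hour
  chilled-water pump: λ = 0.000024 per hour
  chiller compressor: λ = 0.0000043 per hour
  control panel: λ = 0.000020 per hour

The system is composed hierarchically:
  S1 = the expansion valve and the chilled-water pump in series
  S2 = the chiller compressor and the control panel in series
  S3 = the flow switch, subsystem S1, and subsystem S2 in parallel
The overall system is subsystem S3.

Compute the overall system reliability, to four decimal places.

0.9882

R(flow switch) = exp(−0.000020 × 10000) = 0.818731
R(expansion valve) = exp(−0.000012 × 10000) = 0.886920
R(chilled-water pump) = exp(−0.000024 × 10000) = 0.786628
R(chiller compressor) = exp(−0.0000043 × 10000) = 0.957911
R(control panel) = exp(−0.000020 × 10000) = 0.818731
Series (expansion valve and chilled-water pump): 0.886920 × 0.786628 = 0.697676
Series (chiller compressor and control panel): 0.957911 × 0.818731 = 0.784271
Parallel (flow switch, [0.697676], and [0.784271]): 1 − (1 − 0.818731)(1 − 0.697676)(1 − 0.784271) = 0.9882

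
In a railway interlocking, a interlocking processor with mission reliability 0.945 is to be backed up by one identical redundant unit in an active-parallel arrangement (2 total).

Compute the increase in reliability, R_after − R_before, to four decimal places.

R_before = 0.945
R_after = 1 − (1 − 0.945)^2 = 0.9970
ΔR = 0.9970 − 0.945 = 0.0520

0.0520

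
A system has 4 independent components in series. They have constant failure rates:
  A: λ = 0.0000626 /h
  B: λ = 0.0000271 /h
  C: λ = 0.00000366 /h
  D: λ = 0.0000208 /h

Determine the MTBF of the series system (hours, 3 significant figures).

Series of exponential components: λ_sys = Σ λ_i
λ_sys = 0.0000626 + 0.0000271 + 0.00000366 + 0.0000208 = 1.1416e-04 /h
MTBF = 1 / λ_sys = 8760 h

8760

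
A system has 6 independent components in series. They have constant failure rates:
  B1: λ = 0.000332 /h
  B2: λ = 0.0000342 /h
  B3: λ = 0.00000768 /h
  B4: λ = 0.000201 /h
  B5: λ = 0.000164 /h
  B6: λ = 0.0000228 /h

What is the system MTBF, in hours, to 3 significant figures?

1310

Series of exponential components: λ_sys = Σ λ_i
λ_sys = 0.000332 + 0.0000342 + 0.00000768 + 0.000201 + 0.000164 + 0.0000228 = 7.6168e-04 /h
MTBF = 1 / λ_sys = 1310 h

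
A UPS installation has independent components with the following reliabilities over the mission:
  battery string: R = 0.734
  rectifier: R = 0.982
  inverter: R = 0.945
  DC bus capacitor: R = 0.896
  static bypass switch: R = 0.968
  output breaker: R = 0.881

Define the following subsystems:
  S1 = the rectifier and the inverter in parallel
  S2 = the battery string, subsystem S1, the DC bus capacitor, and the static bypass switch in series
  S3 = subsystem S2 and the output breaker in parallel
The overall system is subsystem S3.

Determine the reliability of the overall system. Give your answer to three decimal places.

0.957

Parallel (rectifier and inverter): 1 − (1 − 0.98200)(1 − 0.94500) = 0.99901
Series (battery string, [0.99901], DC bus capacitor, and static bypass switch): 0.73400 × 0.99901 × 0.89600 × 0.96800 = 0.63599
Parallel ([0.63599] and output breaker): 1 − (1 − 0.63599)(1 − 0.88100) = 0.957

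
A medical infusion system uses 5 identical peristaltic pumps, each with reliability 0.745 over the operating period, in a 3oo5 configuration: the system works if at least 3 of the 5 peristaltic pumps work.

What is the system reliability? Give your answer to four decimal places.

R = Σ_{i=3}^{5} C(5,i) p^i (1−p)^{5−i} with p = 0.745
C(5,3)·0.745^3·0.255^2 = 0.268874
C(5,4)·0.745^4·0.255^1 = 0.392767
C(5,5)·0.745^5·0.255^0 = 0.229499
Sum = 0.8911

0.8911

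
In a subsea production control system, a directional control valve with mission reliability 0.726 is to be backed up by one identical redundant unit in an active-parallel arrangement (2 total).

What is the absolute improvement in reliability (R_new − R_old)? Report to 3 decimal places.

R_before = 0.726
R_after = 1 − (1 − 0.726)^2 = 0.925
ΔR = 0.925 − 0.726 = 0.199

0.199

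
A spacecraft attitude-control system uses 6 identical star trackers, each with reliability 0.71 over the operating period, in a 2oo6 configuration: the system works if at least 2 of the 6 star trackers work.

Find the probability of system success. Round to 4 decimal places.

0.9907

R = Σ_{i=2}^{6} C(6,i) p^i (1−p)^{6−i} with p = 0.71
C(6,2)·0.71^2·0.29^4 = 0.053481
C(6,3)·0.71^3·0.29^3 = 0.174582
C(6,4)·0.71^4·0.29^2 = 0.320568
C(6,5)·0.71^5·0.29^1 = 0.313936
C(6,6)·0.71^6·0.29^0 = 0.128100
Sum = 0.9907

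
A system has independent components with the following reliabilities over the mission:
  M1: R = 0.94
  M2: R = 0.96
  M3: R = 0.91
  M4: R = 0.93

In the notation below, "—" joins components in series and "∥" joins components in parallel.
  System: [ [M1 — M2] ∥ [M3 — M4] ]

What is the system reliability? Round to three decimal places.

0.985

Series (M1 and M2): 0.94000 × 0.96000 = 0.90240
Series (M3 and M4): 0.91000 × 0.93000 = 0.84630
Parallel ([0.90240] and [0.84630]): 1 − (1 − 0.90240)(1 − 0.84630) = 0.985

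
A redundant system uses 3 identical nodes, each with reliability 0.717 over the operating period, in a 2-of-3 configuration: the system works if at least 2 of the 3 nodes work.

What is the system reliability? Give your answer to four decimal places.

0.8051

R = Σ_{i=2}^{3} C(3,i) p^i (1−p)^{3−i} with p = 0.717
C(3,2)·0.717^2·0.283^1 = 0.436462
C(3,3)·0.717^3·0.283^0 = 0.368602
Sum = 0.8051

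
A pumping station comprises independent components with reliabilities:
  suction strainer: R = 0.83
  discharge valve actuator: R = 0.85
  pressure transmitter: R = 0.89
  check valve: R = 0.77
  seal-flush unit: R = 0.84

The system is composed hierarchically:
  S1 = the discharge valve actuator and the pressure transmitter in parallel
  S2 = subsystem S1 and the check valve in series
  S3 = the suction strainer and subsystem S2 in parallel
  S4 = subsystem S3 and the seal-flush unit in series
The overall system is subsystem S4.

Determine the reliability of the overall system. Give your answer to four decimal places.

Parallel (discharge valve actuator and pressure transmitter): 1 − (1 − 0.850000)(1 − 0.890000) = 0.983500
Series ([0.983500] and check valve): 0.983500 × 0.770000 = 0.757295
Parallel (suction strainer and [0.757295]): 1 − (1 − 0.830000)(1 − 0.757295) = 0.958740
Series ([0.958740] and seal-flush unit): 0.958740 × 0.840000 = 0.8053

0.8053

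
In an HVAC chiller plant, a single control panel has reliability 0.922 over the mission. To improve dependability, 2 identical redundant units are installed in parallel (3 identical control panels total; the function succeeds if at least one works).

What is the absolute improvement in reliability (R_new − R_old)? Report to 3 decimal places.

0.078

R_before = 0.922
R_after = 1 − (1 − 0.922)^3 = 1.000
ΔR = 1.000 − 0.922 = 0.078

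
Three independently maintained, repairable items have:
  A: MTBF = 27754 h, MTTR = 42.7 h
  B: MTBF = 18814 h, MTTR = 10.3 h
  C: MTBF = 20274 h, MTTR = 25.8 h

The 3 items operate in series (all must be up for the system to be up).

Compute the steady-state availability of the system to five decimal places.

A(A) = MTBF/(MTBF+MTTR) = 27754/(27754+42.7) = 0.998464
A(B) = MTBF/(MTBF+MTTR) = 18814/(18814+10.3) = 0.999453
A(C) = MTBF/(MTBF+MTTR) = 20274/(20274+25.8) = 0.998729
Series availability: 0.998464 × 0.999453 × 0.998729 = 0.99665

0.99665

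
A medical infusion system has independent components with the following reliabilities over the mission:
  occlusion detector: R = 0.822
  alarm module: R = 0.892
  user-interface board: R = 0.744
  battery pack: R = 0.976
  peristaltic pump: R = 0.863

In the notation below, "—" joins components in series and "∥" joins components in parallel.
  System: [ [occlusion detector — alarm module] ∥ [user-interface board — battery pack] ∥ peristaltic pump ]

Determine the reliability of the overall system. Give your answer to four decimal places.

Series (occlusion detector and alarm module): 0.822000 × 0.892000 = 0.733224
Series (user-interface board and battery pack): 0.744000 × 0.976000 = 0.726144
Parallel ([0.733224], [0.726144], and peristaltic pump): 1 − (1 − 0.733224)(1 − 0.726144)(1 − 0.863000) = 0.9900

0.9900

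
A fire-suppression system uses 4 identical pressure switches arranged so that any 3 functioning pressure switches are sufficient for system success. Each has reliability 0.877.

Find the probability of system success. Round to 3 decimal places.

0.923

R = Σ_{i=3}^{4} C(4,i) p^i (1−p)^{4−i} with p = 0.877
C(4,3)·0.877^3·0.123^1 = 0.33187
C(4,4)·0.877^4·0.123^0 = 0.59156
Sum = 0.923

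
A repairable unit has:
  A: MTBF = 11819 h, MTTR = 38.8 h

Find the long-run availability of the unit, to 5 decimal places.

A(A) = MTBF/(MTBF+MTTR) = 11819/(11819+38.8) = 0.99673

0.99673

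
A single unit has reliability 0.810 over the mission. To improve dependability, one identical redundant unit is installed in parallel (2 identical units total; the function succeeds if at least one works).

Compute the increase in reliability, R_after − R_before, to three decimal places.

0.154

R_before = 0.810
R_after = 1 − (1 − 0.810)^2 = 0.964
ΔR = 0.964 − 0.810 = 0.154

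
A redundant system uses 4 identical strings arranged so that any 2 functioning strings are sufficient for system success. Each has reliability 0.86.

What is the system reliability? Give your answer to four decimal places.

0.9902

R = Σ_{i=2}^{4} C(4,i) p^i (1−p)^{4−i} with p = 0.86
C(4,2)·0.86^2·0.14^2 = 0.086977
C(4,3)·0.86^3·0.14^1 = 0.356191
C(4,4)·0.86^4·0.14^0 = 0.547008
Sum = 0.9902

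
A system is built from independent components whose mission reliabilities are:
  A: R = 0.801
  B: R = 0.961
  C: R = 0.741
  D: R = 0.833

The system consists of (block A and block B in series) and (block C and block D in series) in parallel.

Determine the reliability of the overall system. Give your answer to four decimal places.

0.9119

Series (A and B): 0.801000 × 0.961000 = 0.769761
Series (C and D): 0.741000 × 0.833000 = 0.617253
Parallel ([0.769761] and [0.617253]): 1 − (1 − 0.769761)(1 − 0.617253) = 0.9119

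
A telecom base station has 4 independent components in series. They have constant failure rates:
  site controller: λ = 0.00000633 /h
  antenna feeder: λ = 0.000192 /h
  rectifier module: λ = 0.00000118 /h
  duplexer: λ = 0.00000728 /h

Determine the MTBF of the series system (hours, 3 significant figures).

4840

Series of exponential components: λ_sys = Σ λ_i
λ_sys = 0.00000633 + 0.000192 + 0.00000118 + 0.00000728 = 2.0679e-04 /h
MTBF = 1 / λ_sys = 4840 h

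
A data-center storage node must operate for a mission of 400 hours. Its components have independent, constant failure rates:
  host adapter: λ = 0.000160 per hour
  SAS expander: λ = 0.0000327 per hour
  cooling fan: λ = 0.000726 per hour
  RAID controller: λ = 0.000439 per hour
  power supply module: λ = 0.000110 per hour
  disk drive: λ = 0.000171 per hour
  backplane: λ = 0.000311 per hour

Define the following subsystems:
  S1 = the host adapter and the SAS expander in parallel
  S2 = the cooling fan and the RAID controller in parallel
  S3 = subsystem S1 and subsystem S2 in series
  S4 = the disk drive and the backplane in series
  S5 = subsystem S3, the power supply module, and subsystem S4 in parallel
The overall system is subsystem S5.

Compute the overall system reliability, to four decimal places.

0.9997

R(host adapter) = exp(−0.000160 × 400) = 0.938005
R(SAS expander) = exp(−0.0000327 × 400) = 0.987005
R(cooling fan) = exp(−0.000726 × 400) = 0.747964
R(RAID controller) = exp(−0.000439 × 400) = 0.838953
R(power supply module) = exp(−0.000110 × 400) = 0.956954
R(disk drive) = exp(−0.000171 × 400) = 0.933887
R(backplane) = exp(−0.000311 × 400) = 0.883027
Parallel (host adapter and SAS expander): 1 − (1 − 0.938005)(1 − 0.987005) = 0.999194
Parallel (cooling fan and RAID controller): 1 − (1 − 0.747964)(1 − 0.838953) = 0.959410
Series ([0.999194] and [0.959410]): 0.999194 × 0.959410 = 0.958637
Series (disk drive and backplane): 0.933887 × 0.883027 = 0.824647
Parallel ([0.958637], power supply module, and [0.824647]): 1 − (1 − 0.958637)(1 − 0.956954)(1 − 0.824647) = 0.9997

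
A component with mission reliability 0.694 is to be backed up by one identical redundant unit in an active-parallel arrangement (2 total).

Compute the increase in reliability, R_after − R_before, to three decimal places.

0.212

R_before = 0.694
R_after = 1 − (1 − 0.694)^2 = 0.906
ΔR = 0.906 − 0.694 = 0.212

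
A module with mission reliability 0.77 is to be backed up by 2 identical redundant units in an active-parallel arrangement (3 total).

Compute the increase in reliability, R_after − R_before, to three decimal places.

R_before = 0.77
R_after = 1 − (1 − 0.77)^3 = 0.988
ΔR = 0.988 − 0.77 = 0.218

0.218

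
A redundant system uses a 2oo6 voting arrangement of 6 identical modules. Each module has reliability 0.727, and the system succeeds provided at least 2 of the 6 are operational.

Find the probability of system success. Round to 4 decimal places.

R = Σ_{i=2}^{6} C(6,i) p^i (1−p)^{6−i} with p = 0.727
C(6,2)·0.727^2·0.273^4 = 0.044036
C(6,3)·0.727^3·0.273^3 = 0.156358
C(6,4)·0.727^4·0.273^2 = 0.312287
C(6,5)·0.727^5·0.273^1 = 0.332649
C(6,6)·0.727^6·0.273^0 = 0.147641
Sum = 0.9930

0.9930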